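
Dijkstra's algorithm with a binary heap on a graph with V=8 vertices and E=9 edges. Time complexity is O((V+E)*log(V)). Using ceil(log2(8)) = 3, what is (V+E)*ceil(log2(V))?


Dijkstra with a binary heap: each vertex is extracted once, each edge may relax once.
Each heap operation costs O(log V).
V + E = 8 + 9 = 17
ceil(log2(8)) = 3 (since 2^2 = 4 < 8 <= 8 = 2^3)
Total heap work = (V+E) * ceil(log2(V)) = 17 * 3 = 51


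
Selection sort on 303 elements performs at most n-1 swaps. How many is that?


Each of the 302 passes places one element in its final position.
Pass 1: swap minimum into position 0
Pass 2: swap minimum of remaining into position 1
...
Pass 302: last two elements, one swap
Maximum swaps = 303 - 1 = 302


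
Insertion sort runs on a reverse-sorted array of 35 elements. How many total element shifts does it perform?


Sum of shifts = 1 + 2 + 3 + ... + 34
= 35 * 34 / 2
= 1190 / 2
= 595


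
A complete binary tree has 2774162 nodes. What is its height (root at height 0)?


In a complete binary tree, level k holds nodes 2^k .. 2^(k+1)-1 (1-indexed).
Height = floor(log2(n)) = floor(log2(2774162)) = 21
Check: 2^21 = 2097152 <= 2774162 < 4194304 = 2^22


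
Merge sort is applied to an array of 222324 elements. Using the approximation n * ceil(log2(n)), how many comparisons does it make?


Merge sort divides the array into halves recursively.
Number of levels = ceil(log2(222324)) = 18
At each level, approximately n = 222324 comparisons are needed for merging.
Total comparisons ~ n * ceil(log2(n)) = 222324 * 18 = 4001832


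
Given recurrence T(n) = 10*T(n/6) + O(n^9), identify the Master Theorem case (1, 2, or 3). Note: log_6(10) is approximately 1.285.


Master Theorem parameters: a=10, b=6, c=9
log_b(a) = 1.285
Compare b^c with a: 6^9 = 10077696 > 10, so c > log_b(a).
Comparing c=9 vs log_b(a)=1.285:
9 > 1.285 => Case 3
Result: T(n) = O(n^9)
Master Theorem case = 3


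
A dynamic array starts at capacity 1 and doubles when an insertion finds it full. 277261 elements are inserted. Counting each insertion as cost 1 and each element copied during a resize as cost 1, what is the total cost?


n = 277261
Insertion costs: 277261
Resizes copy 1, 2, 4, ... up to the largest power of 2 that is <= n-1 = 277260, i.e. 262144.
Copy costs = 1 + 2 + 4 + 8 + 16 + 32 + 64 + 128 + 256 + 512 + 1024 + 2048 + 4096 + 8192 + 16384 + 32768 + 65536 + 131072 + 262144 = 524287
Total = 277261 + 524287 = 801548


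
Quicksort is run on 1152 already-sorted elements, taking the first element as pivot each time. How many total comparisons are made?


Sum of comparisons per partition:
1151 + 1150 + ... + 1 + 0
= 1152 * (1152 - 1) / 2
= 1152 * 1151 / 2
= 662976


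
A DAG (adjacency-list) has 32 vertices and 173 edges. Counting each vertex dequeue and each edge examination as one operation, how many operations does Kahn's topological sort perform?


V = 32 (vertex processing)
E = 173 (edge processing)
V + E = 32 + 173 = 205


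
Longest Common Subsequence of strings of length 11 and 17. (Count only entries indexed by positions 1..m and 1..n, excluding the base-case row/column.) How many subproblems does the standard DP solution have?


DP table indexed by positions in both strings.
First string: 11 positions
Second string: 17 positions
Total = 11 * 17 = 187


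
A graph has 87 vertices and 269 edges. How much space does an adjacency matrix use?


Adjacency matrix: V x V grid of entries
Space = V^2 = 87^2 = 87 * 87 = 7569


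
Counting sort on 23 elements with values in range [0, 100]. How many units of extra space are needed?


Output array size: 23 (to store sorted result)
Count array size: 101 (one slot per possible value, range 0 to 100)
Total extra space = 23 + 101 = 124


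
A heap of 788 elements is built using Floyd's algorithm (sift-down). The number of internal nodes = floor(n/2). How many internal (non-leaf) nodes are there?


Leaf nodes occupy roughly half the array.
Sift-down is called for each internal node, starting from the last one.
Internal nodes = floor(n/2) = floor(788/2) = 394


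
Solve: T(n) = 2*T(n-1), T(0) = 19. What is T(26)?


Unrolling:
T(26) = 2*T(25) = 2^2*T(24) = ... = 2^26*T(0)
= 2^26 * 19
= 67108864 * 19 = 1275068416


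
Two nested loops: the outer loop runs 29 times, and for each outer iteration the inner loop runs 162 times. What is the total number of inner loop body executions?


Outer loop: 29 iterations
Inner loop: 162 iterations per outer iteration
Total = 29 * 162 = 4698


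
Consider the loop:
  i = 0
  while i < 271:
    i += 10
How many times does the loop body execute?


Starting at i = 0, each iteration adds 10.
Iterations until i >= 271:
  Iteration 1: i = 0 -> i = 10
  Iteration 2: i = 10 -> i = 20
  Iteration 3: i = 20 -> i = 30
  Iteration 4: i = 30 -> i = 40
  Iteration 5: i = 40 -> i = 50
  Iteration 6: i = 50 -> i = 60
  Iteration 7: i = 60 -> i = 70
  Iteration 8: i = 70 -> i = 80
  ... continuing ...
Total iterations = ceil(271/10) = 28


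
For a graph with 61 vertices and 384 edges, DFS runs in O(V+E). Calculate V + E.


A full DFS traversal visits each vertex once and examines each edge once.
V = 61
E = 384
Sum = 61 + 384 = 445


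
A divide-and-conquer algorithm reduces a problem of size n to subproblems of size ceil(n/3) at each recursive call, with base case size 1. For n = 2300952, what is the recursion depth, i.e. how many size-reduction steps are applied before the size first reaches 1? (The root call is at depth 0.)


Each step divides the size by 3 (rounding up); after k steps the size is ceil(n/3^k), which equals 1 exactly when 3^k >= n.
So the depth is the smallest k with 3^k >= 2300952, i.e. ceil(log_3(2300952)).
3^13 = 1594323 < 2300952 <= 4782969 = 3^14
Recursion depth = 14


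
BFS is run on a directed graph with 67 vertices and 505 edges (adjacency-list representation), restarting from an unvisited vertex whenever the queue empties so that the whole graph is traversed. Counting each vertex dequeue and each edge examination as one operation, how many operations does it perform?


A full BFS traversal dequeues each vertex exactly once and examines each directed edge exactly once.
V = 67 (vertex processing cost)
E = 505 (edge examination cost)
Total operations proportional to V + E = 67 + 505 = 572


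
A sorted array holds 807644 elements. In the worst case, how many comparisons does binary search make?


Halving sequence: 807644 -> 403822 -> 201911 -> 100955 -> 50477 -> 25238 -> 12619 -> 6309 -> 3154 -> 1577 -> 788 -> 394 -> 197 -> 98 -> 49 -> 24 -> 12 -> 6 -> 3 -> 1
Number of halvings = 19
Max comparisons = 19 + 1 = 20


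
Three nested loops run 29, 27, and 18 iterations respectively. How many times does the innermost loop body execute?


Loop 1 (outermost): 29 iterations
Loop 2 (middle): 27 iterations per outer
Loop 3 (innermost): 18 iterations per middle
Total = 29 * 27 * 18 = 14094


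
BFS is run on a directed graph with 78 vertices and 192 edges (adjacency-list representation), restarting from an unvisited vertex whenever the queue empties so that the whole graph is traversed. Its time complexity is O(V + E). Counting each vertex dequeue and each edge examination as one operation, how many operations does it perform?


A full BFS traversal dequeues each vertex exactly once and examines each directed edge exactly once.
V = 78 (vertex processing cost)
E = 192 (edge examination cost)
Total operations proportional to V + E = 78 + 192 = 270


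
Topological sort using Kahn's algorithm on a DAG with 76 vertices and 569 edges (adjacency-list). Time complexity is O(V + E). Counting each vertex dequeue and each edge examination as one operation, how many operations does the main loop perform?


Kahn's algorithm:
  1. Compute in-degrees: O(V + E)
  2. Process queue: each vertex dequeued once (O(V))
     each edge examined once (O(E))
Total = V + E = 76 + 569 = 645


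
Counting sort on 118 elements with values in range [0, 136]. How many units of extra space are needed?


Output array size: 118 (to store sorted result)
Count array size: 137 (one slot per possible value, range 0 to 136)
Total extra space = 118 + 137 = 255


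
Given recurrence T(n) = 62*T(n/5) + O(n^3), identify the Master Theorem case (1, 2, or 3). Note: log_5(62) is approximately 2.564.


Master Theorem parameters: a=62, b=5, c=3
log_b(a) = 2.564
Compare b^c with a: 5^3 = 125 > 62, so c > log_b(a).
Comparing c=3 vs log_b(a)=2.564:
3 > 2.564 => Case 3
Result: T(n) = O(n^3)
Master Theorem case = 3


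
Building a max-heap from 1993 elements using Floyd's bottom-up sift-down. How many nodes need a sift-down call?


In a heap of 1993 elements (0-indexed array):
  Last element index: 1992
  Parent of last element: floor((1992 - 1) / 2) = 995
  Internal nodes: indices 0 to 995
  Count = floor(1993/2) = 996


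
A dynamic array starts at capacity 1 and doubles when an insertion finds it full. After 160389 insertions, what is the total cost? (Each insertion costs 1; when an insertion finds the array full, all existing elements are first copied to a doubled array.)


Insertion cost: 160389 (one per element)
Resizes occur just before inserting elements 2, 3, 5, 9, ...
Elements copied at each resize: 1 + 2 + 4 + 8 + 16 + 32 + 64 + 128 + 256 + 512 + 1024 + 2048 + 4096 + 8192 + 16384 + 32768 + 65536 + 131072
Sum of copies = 262143 (geometric series: 2^k - 1)
Total = 160389 + 262143 = 422532


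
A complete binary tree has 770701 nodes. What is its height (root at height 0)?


In a complete binary tree, level k holds nodes 2^k .. 2^(k+1)-1 (1-indexed).
Height = floor(log2(n)) = floor(log2(770701)) = 19
Check: 2^19 = 524288 <= 770701 < 1048576 = 2^20


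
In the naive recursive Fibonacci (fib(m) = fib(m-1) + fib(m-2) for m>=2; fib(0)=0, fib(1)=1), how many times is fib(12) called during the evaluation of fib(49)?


Let N(m) = number of times fib(m) is called while evaluating fib(49).
N(49) = 1 (the initial call).
N(48) = 1 (only fib(49) calls it).
For 1 <= m <= 47: fib(m) is called by fib(m+1) and fib(m+2), so
  N(m) = N(m+1) + N(m+2).
fib(0) is called only by fib(2), so N(0) = N(2).
Walk down from m=49:
  N(49)=1, N(48)=1, N(47)=2, N(46)=3, N(45)=5, N(44)=8, N(43)=13, N(42)=21, N(41)=34, N(40)=55, N(39)=89, N(38)=144, N(37)=233, N(36)=377, N(35)=610, N(34)=987, N(33)=1597, N(32)=2584, N(31)=4181, N(30)=6765, N(29)=10946, N(28)=17711, N(27)=28657, N(26)=46368, N(25)=75025, N(24)=121393, N(23)=196418, N(22)=317811, N(21)=514229, N(20)=832040, N(19)=1346269, N(18)=2178309, N(17)=3524578, N(16)=5702887, N(15)=9227465, N(14)=14930352, N(13)=24157817, N(12)=39088169
N(12) = 39088169


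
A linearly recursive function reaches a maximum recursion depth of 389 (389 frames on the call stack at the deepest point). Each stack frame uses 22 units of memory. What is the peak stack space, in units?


Maximum recursion depth = 389 frames
Memory per frame = 22 units
Total stack space = depth * frame_size
= 389 * 22 = 8558


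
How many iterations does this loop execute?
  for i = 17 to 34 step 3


The loop variable i takes values starting at 17 and increments by 3 each iteration.
Sequence: i = 17, 20, 23, 26, 29, 32
The upper bound 34 is inclusive, so the count is floor((last - first) / step) + 1:
floor((34 - 17) / 3) + 1 = floor(17/3) + 1 = 5 + 1 = 6


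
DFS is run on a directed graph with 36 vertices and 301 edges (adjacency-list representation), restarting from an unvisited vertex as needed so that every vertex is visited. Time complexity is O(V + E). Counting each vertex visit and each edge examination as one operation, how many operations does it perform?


A full DFS traversal processes each vertex exactly once (push/pop on stack).
Each directed edge is examined once.
V = 36, E = 301
V + E = 337


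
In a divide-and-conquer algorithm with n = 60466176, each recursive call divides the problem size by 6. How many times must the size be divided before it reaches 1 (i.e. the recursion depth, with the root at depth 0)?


Number of divisions = log_6(60466176)
Sizes: 60466176 -> 10077696 -> 1679616 -> 279936 -> 46656 -> 7776 -> 1296 -> 216 -> 36 -> 6 -> 1 (10 divisions)
Recursion depth = 10


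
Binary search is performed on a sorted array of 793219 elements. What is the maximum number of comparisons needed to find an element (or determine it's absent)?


Binary search halves the search space each comparison:
  Step 1: search space = 793219 -> 396609
  Step 2: search space = 396609 -> 198304
  Step 3: search space = 198304 -> 99152
  Step 4: search space = 99152 -> 49576
  Step 5: search space = 49576 -> 24788
  Step 6: search space = 24788 -> 12394
  Step 7: search space = 12394 -> 6197
  Step 8: search space = 6197 -> 3098
  Step 9: search space = 3098 -> 1549
  Step 10: search space = 1549 -> 774
  Step 11: search space = 774 -> 387
  Step 12: search space = 387 -> 193
  Step 13: search space = 193 -> 96
  Step 14: search space = 96 -> 48
  Step 15: search space = 48 -> 24
  Step 16: search space = 24 -> 12
  Step 17: search space = 12 -> 6
  Step 18: search space = 6 -> 3
  Step 19: search space = 3 -> 1
  Step 20: search space = 1 (final check)
Maximum comparisons = floor(log2(793219)) + 1 = 19 + 1 = 20


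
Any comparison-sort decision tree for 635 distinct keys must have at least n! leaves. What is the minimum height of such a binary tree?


A binary decision tree of height h has at most 2^h leaves and needs at least n! of them, so h >= ceil(log2(n!)).
635! is far too large to multiply out, so use Stirling's series:
  ln(n!) ~ n ln n - n + (1/2) ln(2 pi n) + 1/(12n)  (error below 1/(360 n^3), negligible here)
  ln(635) = 6.4536250
  n ln n = 635 * 6.4536250 = 4098.0519
  (1/2) ln(2 pi * 635) = (1/2) ln(3989.8227) = 4.1458
  1/(12*635) = 0.0001
  ln(635!) ~ 4098.0519 - 635 + 4.1458 + 0.0001 = 3467.1978
Convert to base 2: log2(635!) = 3467.1978 / ln 2 = 3467.1978 / 0.69314718 = 5002.1091
ceil(5002.1091) = 5003


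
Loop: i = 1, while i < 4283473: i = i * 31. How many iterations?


i multiplies by 31 each step:
i = 1 -> 31 -> 961 -> 29791 -> 923521 -> 28629151 (stop)
Iterations = ceil(log_31(4283473)) = 5


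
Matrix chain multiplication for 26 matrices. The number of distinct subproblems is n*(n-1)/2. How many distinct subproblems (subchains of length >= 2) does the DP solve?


Subproblems are indexed by (i, j) where i < j.
Number of such pairs = n*(n-1)/2
= 26 * 25 / 2
= 325


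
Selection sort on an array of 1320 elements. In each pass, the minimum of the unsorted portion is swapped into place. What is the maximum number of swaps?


Selection sort performs one swap per pass:
  Pass 1: find min in positions 0 to 1319, swap with position 0
  Pass 2: find min in positions 1 to 1319, swap with position 1
  Pass 3: find min in positions 2 to 1319, swap with position 2
  Pass 4: find min in positions 3 to 1319, swap with position 3
  Pass 5: find min in positions 4 to 1319, swap with position 4
  ... (1314 more passes)
Total passes (and swaps) = n - 1 = 1320 - 1 = 1319


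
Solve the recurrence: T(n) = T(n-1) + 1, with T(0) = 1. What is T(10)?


Unrolling the recurrence:
T(10) = T(9) + 1
       = T(8) + 1 + 1
       = T(7) + 1*3
       ...
       = T(0) + 1*10
       = 1 + 10 = 11


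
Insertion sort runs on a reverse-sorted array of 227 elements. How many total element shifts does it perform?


Sum of shifts = 1 + 2 + 3 + ... + 226
= 227 * 226 / 2
= 51302 / 2
= 25651


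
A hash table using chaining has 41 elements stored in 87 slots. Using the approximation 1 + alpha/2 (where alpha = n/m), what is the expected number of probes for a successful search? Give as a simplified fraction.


Load factor alpha = n/m = 41/87
Expected probes = 1 + alpha/2 = 1 + 41/(2*87)
= 1 + 41/174
= 174/174 + 41/174
= 215/174


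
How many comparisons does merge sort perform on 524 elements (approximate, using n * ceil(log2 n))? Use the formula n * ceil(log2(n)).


Recursion depth: ceil(log2(524)) = 10
Each recursion level merges n = 524 elements
Total = 524 * 10 = 5240


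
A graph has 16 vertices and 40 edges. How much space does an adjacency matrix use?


Adjacency matrix: V x V grid of entries
Space = V^2 = 16^2 = 16 * 16 = 256


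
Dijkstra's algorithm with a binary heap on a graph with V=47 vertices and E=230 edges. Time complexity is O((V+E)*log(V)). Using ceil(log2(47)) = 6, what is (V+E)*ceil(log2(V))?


Dijkstra with a binary heap: each vertex is extracted once, each edge may relax once.
Each heap operation costs O(log V).
V + E = 47 + 230 = 277
ceil(log2(47)) = 6 (since 2^5 = 32 < 47 <= 64 = 2^6)
Total heap work = (V+E) * ceil(log2(V)) = 277 * 6 = 1662


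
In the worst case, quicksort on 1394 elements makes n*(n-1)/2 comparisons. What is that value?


Sum of comparisons per partition:
1393 + 1392 + ... + 1 + 0
= 1394 * (1394 - 1) / 2
= 1394 * 1393 / 2
= 970921


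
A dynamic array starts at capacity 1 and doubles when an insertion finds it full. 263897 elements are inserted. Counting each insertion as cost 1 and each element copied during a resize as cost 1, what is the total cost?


n = 263897
Insertion costs: 263897
Resizes copy 1, 2, 4, ... up to the largest power of 2 that is <= n-1 = 263896, i.e. 262144.
Copy costs = 1 + 2 + 4 + 8 + 16 + 32 + 64 + 128 + 256 + 512 + 1024 + 2048 + 4096 + 8192 + 16384 + 32768 + 65536 + 131072 + 262144 = 524287
Total = 263897 + 524287 = 788184


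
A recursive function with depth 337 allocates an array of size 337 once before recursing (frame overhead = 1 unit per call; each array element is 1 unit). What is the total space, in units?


Array allocation: 337 units (allocated once)
Stack frames: 337 deep * 1 per frame = 337 units
Total = 337 + 337 = 674


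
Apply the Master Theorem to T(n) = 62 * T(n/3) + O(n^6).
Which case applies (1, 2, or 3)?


The Master Theorem: T(n) = a*T(n/b) + O(n^c)
  a = 62, b = 3, c = 6
log_b(a) = log_3(62) ~ 3.757
Compare b^c with a: 3^6 = 729 > 62, so c > log_b(a).
Since c > log_b(a), Case 3 applies.
T(n) = O(n^6)
Master Theorem case = 3


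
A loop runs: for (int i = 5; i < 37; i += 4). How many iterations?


Loop starts at i = 5, increments by 4, stops when i >= 37.
Number of iterations = ceil((37 - 5) / 4)
= ceil(32 / 4)
= 8


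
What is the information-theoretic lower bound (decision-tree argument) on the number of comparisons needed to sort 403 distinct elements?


A binary decision tree of height h has at most 2^h leaves and needs at least n! of them, so h >= ceil(log2(n!)).
403! is far too large to multiply out, so use Stirling's series:
  ln(n!) ~ n ln n - n + (1/2) ln(2 pi n) + 1/(12n)  (error below 1/(360 n^3), negligible here)
  ln(403) = 5.9989366
  n ln n = 403 * 5.9989366 = 2417.5714
  (1/2) ln(2 pi * 403) = (1/2) ln(2532.1237) = 3.9184
  1/(12*403) = 0.0002
  ln(403!) ~ 2417.5714 - 403 + 3.9184 + 0.0002 = 2018.4900
Convert to base 2: log2(403!) = 2018.4900 / ln 2 = 2018.4900 / 0.69314718 = 2912.0655
ceil(2912.0655) = 2913


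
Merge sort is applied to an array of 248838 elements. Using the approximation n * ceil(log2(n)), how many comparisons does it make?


Merge sort divides the array into halves recursively.
Number of levels = ceil(log2(248838)) = 18
At each level, approximately n = 248838 comparisons are needed for merging.
Total comparisons ~ n * ceil(log2(n)) = 248838 * 18 = 4479084


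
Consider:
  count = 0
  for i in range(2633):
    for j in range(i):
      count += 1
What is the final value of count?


For each i, the inner loop runs i times:
  i=0: inner runs 0 times
  i=1: inner runs 1 time
  i=2: inner runs 2 times
  i=3: inner runs 3 times
  i=4: inner runs 4 times
  i=5: inner runs 5 times
  i=6: inner runs 6 times
  i=7: inner runs 7 times
  ...
Total = 0 + 1 + 2 + ... + 2632 = 2633*(2633-1)/2 = 3465028


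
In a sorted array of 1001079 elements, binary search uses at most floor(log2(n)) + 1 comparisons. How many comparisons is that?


Halving sequence: 1001079 -> 500539 -> 250269 -> 125134 -> 62567 -> 31283 -> 15641 -> 7820 -> 3910 -> 1955 -> 977 -> 488 -> 244 -> 122 -> 61 -> 30 -> 15 -> 7 -> 3 -> 1
Number of halvings = 19
Max comparisons = 19 + 1 = 20


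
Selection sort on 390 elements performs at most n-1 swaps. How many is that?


Each of the 389 passes places one element in its final position.
Pass 1: swap minimum into position 0
Pass 2: swap minimum of remaining into position 1
...
Pass 389: last two elements, one swap
Maximum swaps = 390 - 1 = 389


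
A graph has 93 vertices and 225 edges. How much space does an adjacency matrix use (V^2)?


Adjacency matrix: V x V grid of entries
Space = V^2 = 93^2 = 93 * 93 = 8649


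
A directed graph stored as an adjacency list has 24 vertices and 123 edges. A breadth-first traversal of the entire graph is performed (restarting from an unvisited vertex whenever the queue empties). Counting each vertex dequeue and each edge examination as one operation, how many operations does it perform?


A full BFS traversal dequeues each vertex once and examines each edge once.
Vertex visits: 24
Edge visits: 123
V + E = 24 + 123 = 147


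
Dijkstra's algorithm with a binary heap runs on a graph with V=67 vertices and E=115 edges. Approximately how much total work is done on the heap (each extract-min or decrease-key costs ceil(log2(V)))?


Dijkstra with a binary heap: each vertex is extracted once, each edge may relax once.
Each heap operation costs O(log V).
V + E = 67 + 115 = 182
ceil(log2(67)) = 7 (since 2^6 = 64 < 67 <= 128 = 2^7)
Total heap work = (V+E) * ceil(log2(V)) = 182 * 7 = 1274


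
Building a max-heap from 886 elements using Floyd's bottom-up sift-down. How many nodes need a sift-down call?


In a heap of 886 elements (0-indexed array):
  Last element index: 885
  Parent of last element: floor((885 - 1) / 2) = 442
  Internal nodes: indices 0 to 442
  Count = floor(886/2) = 443


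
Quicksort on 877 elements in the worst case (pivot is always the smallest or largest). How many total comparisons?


In the worst case, each partition step picks the worst pivot:
  Partition 1: 876 comparisons (n-1 elements to compare)
  Partition 2: 875 comparisons
  Partition 3: 874 comparisons
  Partition 4: 873 comparisons
  Partition 5: 872 comparisons
  ...
  Last partition: 0 comparisons
Total = (n-1) + (n-2) + ... + 1 + 0 = n*(n-1)/2
= 877*876/2 = 384126


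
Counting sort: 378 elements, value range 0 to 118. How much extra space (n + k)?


n = 378 (output array)
k = 119 (count array for 119 distinct values)
Extra space = 378 + 119 = 497


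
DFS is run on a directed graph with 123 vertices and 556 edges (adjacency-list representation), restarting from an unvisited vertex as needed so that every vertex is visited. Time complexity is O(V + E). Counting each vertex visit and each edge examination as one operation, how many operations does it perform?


A full DFS traversal processes each vertex exactly once (push/pop on stack).
Each directed edge is examined once.
V = 123, E = 556
V + E = 679


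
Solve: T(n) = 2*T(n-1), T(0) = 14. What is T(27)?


Unrolling:
T(27) = 2*T(26) = 2^2*T(25) = ... = 2^27*T(0)
= 2^27 * 14
= 134217728 * 14 = 1879048192


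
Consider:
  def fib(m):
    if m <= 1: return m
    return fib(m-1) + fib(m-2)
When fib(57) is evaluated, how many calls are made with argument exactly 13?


Let N(m) = number of times fib(m) is called while evaluating fib(57).
N(57) = 1 (the initial call).
N(56) = 1 (only fib(57) calls it).
For 1 <= m <= 55: fib(m) is called by fib(m+1) and fib(m+2), so
  N(m) = N(m+1) + N(m+2).
fib(0) is called only by fib(2), so N(0) = N(2).
Walk down from m=57:
  N(57)=1, N(56)=1, N(55)=2, N(54)=3, N(53)=5, N(52)=8, N(51)=13, N(50)=21, N(49)=34, N(48)=55, N(47)=89, N(46)=144, N(45)=233, N(44)=377, N(43)=610, N(42)=987, N(41)=1597, N(40)=2584, N(39)=4181, N(38)=6765, N(37)=10946, N(36)=17711, N(35)=28657, N(34)=46368, N(33)=75025, N(32)=121393, N(31)=196418, N(30)=317811, N(29)=514229, N(28)=832040, N(27)=1346269, N(26)=2178309, N(25)=3524578, N(24)=5702887, N(23)=9227465, N(22)=14930352, N(21)=24157817, N(20)=39088169, N(19)=63245986, N(18)=102334155, N(17)=165580141, N(16)=267914296, N(15)=433494437, N(14)=701408733, N(13)=1134903170
N(13) = 1134903170


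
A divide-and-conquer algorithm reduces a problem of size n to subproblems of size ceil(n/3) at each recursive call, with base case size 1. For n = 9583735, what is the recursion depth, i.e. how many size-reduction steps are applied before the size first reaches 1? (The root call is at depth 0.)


Each step divides the size by 3 (rounding up); after k steps the size is ceil(n/3^k), which equals 1 exactly when 3^k >= n.
So the depth is the smallest k with 3^k >= 9583735, i.e. ceil(log_3(9583735)).
3^14 = 4782969 < 9583735 <= 14348907 = 3^15
Recursion depth = 15


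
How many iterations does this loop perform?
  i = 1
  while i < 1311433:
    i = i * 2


The loop variable doubles each iteration:
i = 1 -> 2 -> 4 -> 8 -> 16 -> 32 -> 64 -> 128 -> 256 -> 512 -> 1024 -> 2048 -> 4096 -> 8192 -> 16384 -> 32768 -> 65536 -> 131072 -> 262144 -> 524288 -> 1048576 -> 2097152 (stop, 2097152 >= 1311433)
Number of doublings = ceil(log2(1311433)) = 21


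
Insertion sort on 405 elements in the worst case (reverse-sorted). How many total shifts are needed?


In the worst case (reverse-sorted), each element shifts past all previous:
  Element 1: 1 shifts
  Element 2: 2 shifts
  Element 3: 3 shifts
  Element 4: 4 shifts
  Element 5: 5 shifts
  ...
  Element 404: 404 shifts
Total = 1 + 2 + ... + 404
= 405*(405-1)/2 = 81810


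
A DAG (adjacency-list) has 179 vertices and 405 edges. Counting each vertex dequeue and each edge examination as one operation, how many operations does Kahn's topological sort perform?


V = 179 (vertex processing)
E = 405 (edge processing)
V + E = 179 + 405 = 584


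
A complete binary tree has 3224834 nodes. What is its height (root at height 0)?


In a complete binary tree, level k holds nodes 2^k .. 2^(k+1)-1 (1-indexed).
Height = floor(log2(n)) = floor(log2(3224834)) = 21
Check: 2^21 = 2097152 <= 3224834 < 4194304 = 2^22


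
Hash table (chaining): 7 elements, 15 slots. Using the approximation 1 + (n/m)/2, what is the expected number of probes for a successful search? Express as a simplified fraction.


Computing expected probes:
alpha = 7/15
= 1 + alpha/2
= 1 + 7/(2*15)
= (2*15 + 7) / (2*15)
= 37/30


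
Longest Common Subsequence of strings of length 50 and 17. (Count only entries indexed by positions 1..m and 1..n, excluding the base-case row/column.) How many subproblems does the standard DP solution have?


DP table indexed by positions in both strings.
First string: 50 positions
Second string: 17 positions
Total = 50 * 17 = 850


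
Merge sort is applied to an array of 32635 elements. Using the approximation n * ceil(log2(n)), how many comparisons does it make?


Merge sort divides the array into halves recursively.
Number of levels = ceil(log2(32635)) = 15
At each level, approximately n = 32635 comparisons are needed for merging.
Total comparisons ~ n * ceil(log2(n)) = 32635 * 15 = 489525


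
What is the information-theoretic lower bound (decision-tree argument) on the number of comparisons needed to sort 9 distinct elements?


A binary decision tree of height h has at most 2^h leaves and needs at least n! of them, so h >= ceil(log2(n!)).
Compute 9! as a running product:
  x2 = 2, x3 = 6, x4 = 24, x5 = 120
  x6 = 720, x7 = 5040, x8 = 40320, x9 = 362880
9! = 362880
Bracket between powers of 2:
  2^18 = 262144 < 362880 <= 524288 = 2^19
So ceil(log2(9!)) = 19


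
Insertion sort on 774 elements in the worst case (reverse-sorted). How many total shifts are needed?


In the worst case (reverse-sorted), each element shifts past all previous:
  Element 1: 1 shifts
  Element 2: 2 shifts
  Element 3: 3 shifts
  Element 4: 4 shifts
  Element 5: 5 shifts
  ...
  Element 773: 773 shifts
Total = 1 + 2 + ... + 773
= 774*(774-1)/2 = 299151


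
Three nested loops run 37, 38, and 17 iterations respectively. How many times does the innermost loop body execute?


Loop 1 (outermost): 37 iterations
Loop 2 (middle): 38 iterations per outer
Loop 3 (innermost): 17 iterations per middle
Total = 37 * 38 * 17 = 23902


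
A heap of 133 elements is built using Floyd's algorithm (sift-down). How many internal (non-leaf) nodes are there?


Leaf nodes occupy roughly half the array.
Sift-down is called for each internal node, starting from the last one.
Internal nodes = floor(n/2) = floor(133/2) = 66


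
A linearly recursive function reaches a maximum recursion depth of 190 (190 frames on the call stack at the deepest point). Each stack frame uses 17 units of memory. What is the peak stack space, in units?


Maximum recursion depth = 190 frames
Memory per frame = 17 units
Total stack space = depth * frame_size
= 190 * 17 = 3230


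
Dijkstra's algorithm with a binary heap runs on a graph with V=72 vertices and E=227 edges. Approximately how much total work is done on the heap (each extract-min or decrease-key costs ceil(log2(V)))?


Dijkstra with a binary heap: each vertex is extracted once, each edge may relax once.
Each heap operation costs O(log V).
V + E = 72 + 227 = 299
ceil(log2(72)) = 7 (since 2^6 = 64 < 72 <= 128 = 2^7)
Total heap work = (V+E) * ceil(log2(V)) = 299 * 7 = 2093


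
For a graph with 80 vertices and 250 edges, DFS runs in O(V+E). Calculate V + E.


A full DFS traversal visits each vertex once and examines each edge once.
V = 80
E = 250
Sum = 80 + 250 = 330


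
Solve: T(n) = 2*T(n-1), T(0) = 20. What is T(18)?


Unrolling:
T(18) = 2*T(17) = 2^2*T(16) = ... = 2^18*T(0)
= 2^18 * 20
= 262144 * 20 = 5242880


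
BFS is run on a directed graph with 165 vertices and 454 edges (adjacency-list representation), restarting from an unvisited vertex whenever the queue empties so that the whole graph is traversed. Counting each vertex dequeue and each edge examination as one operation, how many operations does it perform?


A full BFS traversal dequeues each vertex exactly once and examines each directed edge exactly once.
V = 165 (vertex processing cost)
E = 454 (edge examination cost)
Total operations proportional to V + E = 165 + 454 = 619


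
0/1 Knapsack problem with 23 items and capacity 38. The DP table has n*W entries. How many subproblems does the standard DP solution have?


The DP table is indexed by (item, capacity).
Rows: 23 items
Columns: 38 capacity values (1 to W)
Total subproblems = 23 * 38 = 874


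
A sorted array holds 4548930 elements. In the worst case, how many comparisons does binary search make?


Halving sequence: 4548930 -> 2274465 -> 1137232 -> 568616 -> 284308 -> 142154 -> 71077 -> 35538 -> 17769 -> 8884 -> 4442 -> 2221 -> 1110 -> 555 -> 277 -> 138 -> 69 -> 34 -> 17 -> 8 -> 4 -> 2 -> 1
Number of halvings = 22
Max comparisons = 22 + 1 = 23


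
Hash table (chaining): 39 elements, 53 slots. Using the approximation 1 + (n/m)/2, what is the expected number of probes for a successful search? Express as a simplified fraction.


Computing expected probes:
alpha = 39/53
= 1 + alpha/2
= 1 + 39/(2*53)
= (2*53 + 39) / (2*53)
= 145/106


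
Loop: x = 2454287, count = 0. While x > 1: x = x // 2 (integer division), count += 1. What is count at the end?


The variable x halves each step:
x = 2454287 -> 1227143 -> 613571 -> 306785 -> 153392 -> 76696 -> 38348 -> 19174 -> 9587 -> 4793 -> 2396 -> 1198 -> 599 -> 299 -> 149 -> 74 -> 37 -> 18 -> 9 -> 4 -> 2 -> 1
Number of halvings = floor(log2(2454287)) = 21


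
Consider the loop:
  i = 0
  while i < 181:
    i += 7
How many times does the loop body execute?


Starting at i = 0, each iteration adds 7.
Iterations until i >= 181:
  Iteration 1: i = 0 -> i = 7
  Iteration 2: i = 7 -> i = 14
  Iteration 3: i = 14 -> i = 21
  Iteration 4: i = 21 -> i = 28
  Iteration 5: i = 28 -> i = 35
  Iteration 6: i = 35 -> i = 42
  Iteration 7: i = 42 -> i = 49
  Iteration 8: i = 49 -> i = 56
  ... continuing ...
Total iterations = ceil(181/7) = 26


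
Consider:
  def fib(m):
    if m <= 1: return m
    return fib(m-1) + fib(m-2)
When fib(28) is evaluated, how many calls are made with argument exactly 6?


Let N(m) = number of times fib(m) is called while evaluating fib(28).
N(28) = 1 (the initial call).
N(27) = 1 (only fib(28) calls it).
For 1 <= m <= 26: fib(m) is called by fib(m+1) and fib(m+2), so
  N(m) = N(m+1) + N(m+2).
fib(0) is called only by fib(2), so N(0) = N(2).
Walk down from m=28:
  N(28)=1, N(27)=1, N(26)=2, N(25)=3, N(24)=5, N(23)=8, N(22)=13, N(21)=21, N(20)=34, N(19)=55, N(18)=89, N(17)=144, N(16)=233, N(15)=377, N(14)=610, N(13)=987, N(12)=1597, N(11)=2584, N(10)=4181, N(9)=6765, N(8)=10946, N(7)=17711, N(6)=28657
N(6) = 28657


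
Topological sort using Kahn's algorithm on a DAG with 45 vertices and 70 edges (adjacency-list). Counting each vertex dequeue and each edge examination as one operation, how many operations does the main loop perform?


Kahn's algorithm:
  1. Compute in-degrees: O(V + E)
  2. Process queue: each vertex dequeued once (O(V))
     each edge examined once (O(E))
Total = V + E = 45 + 70 = 115


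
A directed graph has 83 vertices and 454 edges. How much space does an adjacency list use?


Adjacency list: one list head per vertex + one entry per edge
Vertex heads: 83
Edge entries: 454
Total = 83 + 454 = 537


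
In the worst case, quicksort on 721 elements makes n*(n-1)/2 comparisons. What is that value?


Sum of comparisons per partition:
720 + 719 + ... + 1 + 0
= 721 * (721 - 1) / 2
= 721 * 720 / 2
= 259560


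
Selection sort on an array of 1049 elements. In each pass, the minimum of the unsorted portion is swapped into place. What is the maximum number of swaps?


Selection sort performs one swap per pass:
  Pass 1: find min in positions 0 to 1048, swap with position 0
  Pass 2: find min in positions 1 to 1048, swap with position 1
  Pass 3: find min in positions 2 to 1048, swap with position 2
  Pass 4: find min in positions 3 to 1048, swap with position 3
  Pass 5: find min in positions 4 to 1048, swap with position 4
  ... (1043 more passes)
Total passes (and swaps) = n - 1 = 1049 - 1 = 1048


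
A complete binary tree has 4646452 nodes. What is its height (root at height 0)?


In a complete binary tree, level k holds nodes 2^k .. 2^(k+1)-1 (1-indexed).
Height = floor(log2(n)) = floor(log2(4646452)) = 22
Check: 2^22 = 4194304 <= 4646452 < 8388608 = 2^23


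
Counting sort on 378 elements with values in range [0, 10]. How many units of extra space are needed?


Output array size: 378 (to store sorted result)
Count array size: 11 (one slot per possible value, range 0 to 10)
Total extra space = 378 + 11 = 389


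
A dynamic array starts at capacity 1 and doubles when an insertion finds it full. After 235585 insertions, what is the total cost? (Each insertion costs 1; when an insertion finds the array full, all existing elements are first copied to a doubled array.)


Insertion cost: 235585 (one per element)
Resizes occur just before inserting elements 2, 3, 5, 9, ...
Elements copied at each resize: 1 + 2 + 4 + 8 + 16 + 32 + 64 + 128 + 256 + 512 + 1024 + 2048 + 4096 + 8192 + 16384 + 32768 + 65536 + 131072
Sum of copies = 262143 (geometric series: 2^k - 1)
Total = 235585 + 262143 = 497728


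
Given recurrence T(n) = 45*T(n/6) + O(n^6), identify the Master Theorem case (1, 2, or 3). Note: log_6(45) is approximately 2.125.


Master Theorem parameters: a=45, b=6, c=6
log_b(a) = 2.125
Compare b^c with a: 6^6 = 46656 > 45, so c > log_b(a).
Comparing c=6 vs log_b(a)=2.125:
6 > 2.125 => Case 3
Result: T(n) = O(n^6)
Master Theorem case = 3


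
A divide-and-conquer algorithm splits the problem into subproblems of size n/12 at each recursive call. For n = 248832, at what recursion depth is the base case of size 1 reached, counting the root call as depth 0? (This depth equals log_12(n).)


At each depth, the problem size is divided by 12:
  Depth 0: problem size = 248832
  Depth 1: problem size = 20736
  Depth 2: problem size = 1728
  Depth 3: problem size = 144
  Depth 4: problem size = 12
  Depth 5: problem size = 1 (base case)
The base case is reached at depth log_12(248832) = 5 (the tree has 6 levels counting depth 0, but the depth asked for is 5).
Recursion depth = 5


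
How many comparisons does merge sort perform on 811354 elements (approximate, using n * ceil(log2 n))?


Recursion depth: ceil(log2(811354)) = 20
Each recursion level merges n = 811354 elements
Total = 811354 * 20 = 16227080


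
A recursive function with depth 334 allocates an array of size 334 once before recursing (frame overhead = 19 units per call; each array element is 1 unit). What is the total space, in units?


Array allocation: 334 units (allocated once)
Stack frames: 334 deep * 19 per frame = 6346 units
Total = 334 + 6346 = 6680


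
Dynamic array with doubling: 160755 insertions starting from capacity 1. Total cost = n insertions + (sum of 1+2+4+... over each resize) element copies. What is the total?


n = 160755
Insertion costs: 160755
Resizes copy 1, 2, 4, ... up to the largest power of 2 that is <= n-1 = 160754, i.e. 131072.
Copy costs = 1 + 2 + 4 + 8 + 16 + 32 + 64 + 128 + 256 + 512 + 1024 + 2048 + 4096 + 8192 + 16384 + 32768 + 65536 + 131072 = 262143
Total = 160755 + 262143 = 422898


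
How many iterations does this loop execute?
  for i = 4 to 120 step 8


The loop variable i takes values starting at 4 and increments by 8 each iteration.
Sequence: i = 4, 12, 20, 28, 36, 44, 52, 60, 68, ...
The upper bound 120 is inclusive, so the count is floor((last - first) / step) + 1:
floor((120 - 4) / 8) + 1 = floor(116/8) + 1 = 14 + 1 = 15


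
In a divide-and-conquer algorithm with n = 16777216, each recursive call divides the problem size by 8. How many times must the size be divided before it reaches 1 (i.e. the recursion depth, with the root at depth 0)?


Number of divisions = log_8(16777216)
Sizes: 16777216 -> 2097152 -> 262144 -> 32768 -> 4096 -> 512 -> 64 -> 8 -> 1 (8 divisions)
Recursion depth = 8


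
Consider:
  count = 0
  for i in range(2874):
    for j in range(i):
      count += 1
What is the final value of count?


For each i, the inner loop runs i times:
  i=0: inner runs 0 times
  i=1: inner runs 1 time
  i=2: inner runs 2 times
  i=3: inner runs 3 times
  i=4: inner runs 4 times
  i=5: inner runs 5 times
  i=6: inner runs 6 times
  i=7: inner runs 7 times
  ...
Total = 0 + 1 + 2 + ... + 2873 = 2874*(2874-1)/2 = 4128501


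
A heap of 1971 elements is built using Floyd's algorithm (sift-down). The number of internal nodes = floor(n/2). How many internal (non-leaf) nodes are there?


Leaf nodes occupy roughly half the array.
Sift-down is called for each internal node, starting from the last one.
Internal nodes = floor(n/2) = floor(1971/2) = 985


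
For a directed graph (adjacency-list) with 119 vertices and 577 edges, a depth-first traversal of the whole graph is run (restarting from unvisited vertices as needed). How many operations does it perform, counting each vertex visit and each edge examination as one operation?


A full DFS traversal visits each vertex once and examines each edge once.
V = 119
E = 577
Sum = 119 + 577 = 696


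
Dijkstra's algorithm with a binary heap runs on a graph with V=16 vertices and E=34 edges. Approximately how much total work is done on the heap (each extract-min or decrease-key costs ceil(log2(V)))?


Dijkstra with a binary heap: each vertex is extracted once, each edge may relax once.
Each heap operation costs O(log V).
V + E = 16 + 34 = 50
ceil(log2(16)) = 4 (since 2^3 = 8 < 16 <= 16 = 2^4)
Total heap work = (V+E) * ceil(log2(V)) = 50 * 4 = 200


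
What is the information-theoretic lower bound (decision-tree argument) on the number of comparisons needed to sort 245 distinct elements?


A binary decision tree of height h has at most 2^h leaves and needs at least n! of them, so h >= ceil(log2(n!)).
245! is far too large to multiply out, so use Stirling's series:
  ln(n!) ~ n ln n - n + (1/2) ln(2 pi n) + 1/(12n)  (error below 1/(360 n^3), negligible here)
  ln(245) = 5.5012582
  n ln n = 245 * 5.5012582 = 1347.8083
  (1/2) ln(2 pi * 245) = (1/2) ln(1539.3804) = 3.6696
  1/(12*245) = 0.0003
  ln(245!) ~ 1347.8083 - 245 + 3.6696 + 0.0003 = 1106.4782
Convert to base 2: log2(245!) = 1106.4782 / ln 2 = 1106.4782 / 0.69314718 = 1596.3106
ceil(1596.3106) = 1597
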